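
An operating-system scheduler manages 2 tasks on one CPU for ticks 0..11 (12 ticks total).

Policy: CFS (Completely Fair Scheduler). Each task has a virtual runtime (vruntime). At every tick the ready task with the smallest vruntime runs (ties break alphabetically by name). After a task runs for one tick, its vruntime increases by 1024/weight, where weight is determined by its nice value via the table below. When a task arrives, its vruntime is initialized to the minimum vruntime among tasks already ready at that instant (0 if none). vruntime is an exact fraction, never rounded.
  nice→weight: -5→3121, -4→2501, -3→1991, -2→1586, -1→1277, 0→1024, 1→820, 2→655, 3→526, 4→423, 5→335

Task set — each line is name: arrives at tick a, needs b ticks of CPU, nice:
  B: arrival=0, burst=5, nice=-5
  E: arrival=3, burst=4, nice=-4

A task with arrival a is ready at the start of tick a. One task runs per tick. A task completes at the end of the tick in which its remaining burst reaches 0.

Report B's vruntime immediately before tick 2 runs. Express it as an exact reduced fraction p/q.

vruntime(B, start of tick 2) = 2048/3121

t=0: vr[B=0] → run B
t=1: vr[B=1024/3121] → run B
t=2: vr[B=2048/3121] → run B
t=3: vr[B=3072/3121 E=3072/3121] → run B
t=4: vr[B=4096/3121 E=3072/3121] → run E
t=5: vr[B=4096/3121 E=10878976/7805621] → run B
t=6: vr[E=10878976/7805621] → run E
t=7: vr[E=14074880/7805621] → run E
t=8: vr[E=17270784/7805621] → run E
t=9: (idle)
t=10: (idle)
t=11: (idle)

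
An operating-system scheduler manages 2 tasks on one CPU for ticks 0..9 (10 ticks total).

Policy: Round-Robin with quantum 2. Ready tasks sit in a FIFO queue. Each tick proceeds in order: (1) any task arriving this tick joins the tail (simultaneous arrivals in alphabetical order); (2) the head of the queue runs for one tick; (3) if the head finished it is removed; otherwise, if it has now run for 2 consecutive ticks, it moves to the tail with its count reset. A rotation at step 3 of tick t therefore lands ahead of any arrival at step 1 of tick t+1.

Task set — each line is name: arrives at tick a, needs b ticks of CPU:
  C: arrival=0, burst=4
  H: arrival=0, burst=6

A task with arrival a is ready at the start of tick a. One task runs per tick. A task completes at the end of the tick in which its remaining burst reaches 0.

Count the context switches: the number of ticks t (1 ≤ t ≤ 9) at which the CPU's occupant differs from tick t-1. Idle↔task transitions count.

context switches = 3

t=0: queue=[C,H] q_used=0 → run C
t=1: queue=[C,H] q_used=1 → run C
t=2: queue=[H,C] q_used=0 → run H
t=3: queue=[H,C] q_used=1 → run H
t=4: queue=[C,H] q_used=0 → run C
t=5: queue=[C,H] q_used=1 → run C
t=6: queue=[H] q_used=0 → run H
t=7: queue=[H] q_used=1 → run H
t=8: queue=[H] q_used=0 → run H
t=9: queue=[H] q_used=1 → run H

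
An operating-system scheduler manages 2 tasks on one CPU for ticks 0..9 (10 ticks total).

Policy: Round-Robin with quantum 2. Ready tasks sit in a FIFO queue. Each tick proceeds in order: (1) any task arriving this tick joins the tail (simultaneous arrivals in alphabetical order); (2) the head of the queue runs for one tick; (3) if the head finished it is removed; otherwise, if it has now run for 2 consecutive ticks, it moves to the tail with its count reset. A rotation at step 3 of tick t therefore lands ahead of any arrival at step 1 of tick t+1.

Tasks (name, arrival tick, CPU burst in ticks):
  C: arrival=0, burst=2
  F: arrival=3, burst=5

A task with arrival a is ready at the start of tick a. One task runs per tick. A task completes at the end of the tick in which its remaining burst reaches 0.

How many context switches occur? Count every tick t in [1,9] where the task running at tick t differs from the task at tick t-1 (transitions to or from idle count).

t=0: queue=[C] q_used=0 → run C
t=1: queue=[C] q_used=1 → run C
t=2: (idle)
t=3: queue=[F] q_used=0 → run F
t=4: queue=[F] q_used=1 → run F
t=5: queue=[F] q_used=0 → run F
t=6: queue=[F] q_used=1 → run F
t=7: queue=[F] q_used=0 → run F
t=8: (idle)
t=9: (idle)

context switches = 3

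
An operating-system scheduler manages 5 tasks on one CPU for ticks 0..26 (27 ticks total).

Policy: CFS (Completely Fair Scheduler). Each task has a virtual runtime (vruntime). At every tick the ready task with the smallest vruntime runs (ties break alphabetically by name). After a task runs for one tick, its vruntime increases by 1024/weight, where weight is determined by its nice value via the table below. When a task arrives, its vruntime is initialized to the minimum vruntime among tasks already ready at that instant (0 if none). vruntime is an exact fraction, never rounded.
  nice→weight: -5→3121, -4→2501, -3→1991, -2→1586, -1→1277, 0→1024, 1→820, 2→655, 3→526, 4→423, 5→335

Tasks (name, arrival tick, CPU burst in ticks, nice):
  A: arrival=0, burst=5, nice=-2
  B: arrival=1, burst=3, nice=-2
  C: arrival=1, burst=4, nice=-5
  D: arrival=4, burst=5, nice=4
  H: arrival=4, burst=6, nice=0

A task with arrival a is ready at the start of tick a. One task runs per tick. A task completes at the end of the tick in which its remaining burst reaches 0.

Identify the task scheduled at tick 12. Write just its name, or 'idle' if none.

t=0: vr[A=0] → run A
t=1: vr[A=512/793 B=512/793 C=512/793] → run A
t=2: vr[A=1024/793 B=512/793 C=512/793] → run B
t=3: vr[A=1024/793 B=1024/793 C=512/793] → run C
t=4: vr[A=1024/793 B=1024/793 C=2409984/2474953 D=2409984/2474953 H=2409984/2474953] → run C
t=5: vr[A=1024/793 B=1024/793 C=3222016/2474953 D=2409984/2474953 H=2409984/2474953] → run D
t=6: vr[A=1024/793 B=1024/793 C=3222016/2474953 D=3553775104/1046905119 H=2409984/2474953] → run H
t=7: vr[A=1024/793 B=1024/793 C=3222016/2474953 D=3553775104/1046905119 H=4884937/2474953] → run A
t=8: vr[A=1536/793 B=1024/793 C=3222016/2474953 D=3553775104/1046905119 H=4884937/2474953] → run B
t=9: vr[A=1536/793 B=1536/793 C=3222016/2474953 D=3553775104/1046905119 H=4884937/2474953] → run C
t=10: vr[A=1536/793 B=1536/793 C=4034048/2474953 D=3553775104/1046905119 H=4884937/2474953] → run C
t=11: vr[A=1536/793 B=1536/793 D=3553775104/1046905119 H=4884937/2474953] → run A
t=12: vr[A=2048/793 B=1536/793 D=3553775104/1046905119 H=4884937/2474953] → run B
t=13: vr[A=2048/793 D=3553775104/1046905119 H=4884937/2474953] → run H
t=14: vr[A=2048/793 D=3553775104/1046905119 H=7359890/2474953] → run A
t=15: vr[D=3553775104/1046905119 H=7359890/2474953] → run H
t=16: vr[D=3553775104/1046905119 H=9834843/2474953] → run D
t=17: vr[D=6088126976/1046905119 H=9834843/2474953] → run H
t=18: vr[D=6088126976/1046905119 H=12309796/2474953] → run H
t=19: vr[D=6088126976/1046905119 H=14784749/2474953] → run D
t=20: vr[D=2874159616/348968373 H=14784749/2474953] → run H
t=21: vr[D=2874159616/348968373] → run D
t=22: vr[D=11156830720/1046905119] → run D
t=23: (idle)
t=24: (idle)
t=25: (idle)
t=26: (idle)

running at tick 12 = B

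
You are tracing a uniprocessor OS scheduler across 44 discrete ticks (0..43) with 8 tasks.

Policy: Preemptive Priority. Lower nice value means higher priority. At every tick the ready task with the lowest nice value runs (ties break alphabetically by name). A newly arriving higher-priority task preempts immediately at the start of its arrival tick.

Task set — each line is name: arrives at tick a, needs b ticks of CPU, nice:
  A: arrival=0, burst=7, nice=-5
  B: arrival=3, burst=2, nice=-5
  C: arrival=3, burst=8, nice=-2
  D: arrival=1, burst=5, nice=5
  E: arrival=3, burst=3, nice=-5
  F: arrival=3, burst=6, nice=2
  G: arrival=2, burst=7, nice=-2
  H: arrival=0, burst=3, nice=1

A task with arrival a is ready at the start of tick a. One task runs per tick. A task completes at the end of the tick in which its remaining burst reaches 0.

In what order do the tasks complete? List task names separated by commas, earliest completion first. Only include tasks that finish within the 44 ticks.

t=0: ready={A,H} → run A
t=1: ready={A,D,H} → run A
t=2: ready={A,D,G,H} → run A
t=3: ready={A,B,C,D,E,F,G,H} → run A
t=4: ready={A,B,C,D,E,F,G,H} → run A
t=5: ready={A,B,C,D,E,F,G,H} → run A
t=6: ready={A,B,C,D,E,F,G,H} → run A
t=7: ready={B,C,D,E,F,G,H} → run B
t=8: ready={B,C,D,E,F,G,H} → run B
t=9: ready={C,D,E,F,G,H} → run E
t=10: ready={C,D,E,F,G,H} → run E
t=11: ready={C,D,E,F,G,H} → run E
t=12: ready={C,D,F,G,H} → run C
t=13: ready={C,D,F,G,H} → run C
t=14: ready={C,D,F,G,H} → run C
t=15: ready={C,D,F,G,H} → run C
t=16: ready={C,D,F,G,H} → run C
t=17: ready={C,D,F,G,H} → run C
t=18: ready={C,D,F,G,H} → run C
t=19: ready={C,D,F,G,H} → run C
t=20: ready={D,F,G,H} → run G
t=21: ready={D,F,G,H} → run G
t=22: ready={D,F,G,H} → run G
t=23: ready={D,F,G,H} → run G
t=24: ready={D,F,G,H} → run G
t=25: ready={D,F,G,H} → run G
t=26: ready={D,F,G,H} → run G
t=27: ready={D,F,H} → run H
t=28: ready={D,F,H} → run H
t=29: ready={D,F,H} → run H
t=30: ready={D,F} → run F
t=31: ready={D,F} → run F
t=32: ready={D,F} → run F
t=33: ready={D,F} → run F
t=34: ready={D,F} → run F
t=35: ready={D,F} → run F
t=36: ready={D} → run D
t=37: ready={D} → run D
t=38: ready={D} → run D
t=39: ready={D} → run D
t=40: ready={D} → run D
t=41: (idle)
t=42: (idle)
t=43: (idle)

completion order = A, B, E, C, G, H, F, D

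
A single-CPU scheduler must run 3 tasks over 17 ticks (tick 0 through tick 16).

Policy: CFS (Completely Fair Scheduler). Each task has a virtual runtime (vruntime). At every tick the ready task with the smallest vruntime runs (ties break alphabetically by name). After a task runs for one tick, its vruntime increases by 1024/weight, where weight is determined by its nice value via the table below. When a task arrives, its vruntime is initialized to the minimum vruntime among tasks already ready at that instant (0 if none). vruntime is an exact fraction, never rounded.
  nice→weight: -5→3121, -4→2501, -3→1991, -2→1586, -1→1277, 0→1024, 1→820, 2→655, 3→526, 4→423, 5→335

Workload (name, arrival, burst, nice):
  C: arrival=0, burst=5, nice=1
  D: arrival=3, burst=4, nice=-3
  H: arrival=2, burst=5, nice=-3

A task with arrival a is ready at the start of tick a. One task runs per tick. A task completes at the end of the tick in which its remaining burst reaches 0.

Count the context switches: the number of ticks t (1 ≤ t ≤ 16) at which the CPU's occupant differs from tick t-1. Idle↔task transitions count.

t=0: vr[C=0] → run C
t=1: vr[C=256/205] → run C
t=2: vr[C=512/205 H=512/205] → run C
t=3: vr[C=768/205 D=512/205 H=512/205] → run D
t=4: vr[C=768/205 D=1229312/408155 H=512/205] → run H
t=5: vr[C=768/205 D=1229312/408155 H=1229312/408155] → run D
t=6: vr[C=768/205 D=1439232/408155 H=1229312/408155] → run H
t=7: vr[C=768/205 D=1439232/408155 H=1439232/408155] → run D
t=8: vr[C=768/205 D=1649152/408155 H=1439232/408155] → run H
t=9: vr[C=768/205 D=1649152/408155 H=1649152/408155] → run C
t=10: vr[C=1024/205 D=1649152/408155 H=1649152/408155] → run D
t=11: vr[C=1024/205 H=1649152/408155] → run H
t=12: vr[C=1024/205 H=1859072/408155] → run H
t=13: vr[C=1024/205] → run C
t=14: (idle)
t=15: (idle)
t=16: (idle)

context switches = 11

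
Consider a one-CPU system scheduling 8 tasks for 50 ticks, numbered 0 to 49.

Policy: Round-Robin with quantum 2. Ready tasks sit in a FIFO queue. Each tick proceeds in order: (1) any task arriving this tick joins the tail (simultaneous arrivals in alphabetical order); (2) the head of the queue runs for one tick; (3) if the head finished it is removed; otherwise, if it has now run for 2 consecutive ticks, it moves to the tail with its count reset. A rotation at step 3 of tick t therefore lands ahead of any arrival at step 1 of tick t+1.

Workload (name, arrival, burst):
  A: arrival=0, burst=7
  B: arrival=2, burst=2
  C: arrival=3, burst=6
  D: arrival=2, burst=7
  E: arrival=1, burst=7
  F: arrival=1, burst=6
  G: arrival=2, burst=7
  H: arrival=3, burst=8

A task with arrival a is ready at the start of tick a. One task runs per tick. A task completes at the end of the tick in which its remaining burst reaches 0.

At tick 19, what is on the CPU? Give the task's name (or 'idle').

running at tick 19 = E

t=0: queue=[A] q_used=0 → run A
t=1: queue=[A,E,F] q_used=1 → run A
t=2: queue=[E,F,A,B,D,G] q_used=0 → run E
t=3: queue=[E,F,A,B,D,G,C,H] q_used=1 → run E
t=4: queue=[F,A,B,D,G,C,H,E] q_used=0 → run F
t=5: queue=[F,A,B,D,G,C,H,E] q_used=1 → run F
t=6: queue=[A,B,D,G,C,H,E,F] q_used=0 → run A
t=7: queue=[A,B,D,G,C,H,E,F] q_used=1 → run A
t=8: queue=[B,D,G,C,H,E,F,A] q_used=0 → run B
t=9: queue=[B,D,G,C,H,E,F,A] q_used=1 → run B
t=10: queue=[D,G,C,H,E,F,A] q_used=0 → run D
t=11: queue=[D,G,C,H,E,F,A] q_used=1 → run D
t=12: queue=[G,C,H,E,F,A,D] q_used=0 → run G
t=13: queue=[G,C,H,E,F,A,D] q_used=1 → run G
t=14: queue=[C,H,E,F,A,D,G] q_used=0 → run C
t=15: queue=[C,H,E,F,A,D,G] q_used=1 → run C
t=16: queue=[H,E,F,A,D,G,C] q_used=0 → run H
t=17: queue=[H,E,F,A,D,G,C] q_used=1 → run H
t=18: queue=[E,F,A,D,G,C,H] q_used=0 → run E
t=19: queue=[E,F,A,D,G,C,H] q_used=1 → run E
t=20: queue=[F,A,D,G,C,H,E] q_used=0 → run F
t=21: queue=[F,A,D,G,C,H,E] q_used=1 → run F
t=22: queue=[A,D,G,C,H,E,F] q_used=0 → run A
t=23: queue=[A,D,G,C,H,E,F] q_used=1 → run A
t=24: queue=[D,G,C,H,E,F,A] q_used=0 → run D
t=25: queue=[D,G,C,H,E,F,A] q_used=1 → run D
t=26: queue=[G,C,H,E,F,A,D] q_used=0 → run G
t=27: queue=[G,C,H,E,F,A,D] q_used=1 → run G
t=28: queue=[C,H,E,F,A,D,G] q_used=0 → run C
t=29: queue=[C,H,E,F,A,D,G] q_used=1 → run C
t=30: queue=[H,E,F,A,D,G,C] q_used=0 → run H
t=31: queue=[H,E,F,A,D,G,C] q_used=1 → run H
t=32: queue=[E,F,A,D,G,C,H] q_used=0 → run E
t=33: queue=[E,F,A,D,G,C,H] q_used=1 → run E
t=34: queue=[F,A,D,G,C,H,E] q_used=0 → run F
t=35: queue=[F,A,D,G,C,H,E] q_used=1 → run F
t=36: queue=[A,D,G,C,H,E] q_used=0 → run A
t=37: queue=[D,G,C,H,E] q_used=0 → run D
t=38: queue=[D,G,C,H,E] q_used=1 → run D
t=39: queue=[G,C,H,E,D] q_used=0 → run G
t=40: queue=[G,C,H,E,D] q_used=1 → run G
t=41: queue=[C,H,E,D,G] q_used=0 → run C
t=42: queue=[C,H,E,D,G] q_used=1 → run C
t=43: queue=[H,E,D,G] q_used=0 → run H
t=44: queue=[H,E,D,G] q_used=1 → run H
t=45: queue=[E,D,G,H] q_used=0 → run E
t=46: queue=[D,G,H] q_used=0 → run D
t=47: queue=[G,H] q_used=0 → run G
t=48: queue=[H] q_used=0 → run H
t=49: queue=[H] q_used=1 → run H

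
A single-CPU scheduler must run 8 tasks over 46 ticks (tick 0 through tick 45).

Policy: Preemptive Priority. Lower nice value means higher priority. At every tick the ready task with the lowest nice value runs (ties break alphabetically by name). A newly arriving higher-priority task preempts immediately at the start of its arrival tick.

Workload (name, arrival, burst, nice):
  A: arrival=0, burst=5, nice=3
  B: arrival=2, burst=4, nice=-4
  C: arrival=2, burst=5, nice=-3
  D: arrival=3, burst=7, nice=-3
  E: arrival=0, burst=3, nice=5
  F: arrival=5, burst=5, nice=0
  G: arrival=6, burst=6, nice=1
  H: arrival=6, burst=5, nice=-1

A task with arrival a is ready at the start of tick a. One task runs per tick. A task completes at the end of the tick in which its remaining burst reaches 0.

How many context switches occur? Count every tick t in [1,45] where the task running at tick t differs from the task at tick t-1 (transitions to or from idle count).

context switches = 9

t=0: ready={A,E} → run A
t=1: ready={A,E} → run A
t=2: ready={A,B,C,E} → run B
t=3: ready={A,B,C,D,E} → run B
t=4: ready={A,B,C,D,E} → run B
t=5: ready={A,B,C,D,E,F} → run B
t=6: ready={A,C,D,E,F,G,H} → run C
t=7: ready={A,C,D,E,F,G,H} → run C
t=8: ready={A,C,D,E,F,G,H} → run C
t=9: ready={A,C,D,E,F,G,H} → run C
t=10: ready={A,C,D,E,F,G,H} → run C
t=11: ready={A,D,E,F,G,H} → run D
t=12: ready={A,D,E,F,G,H} → run D
t=13: ready={A,D,E,F,G,H} → run D
t=14: ready={A,D,E,F,G,H} → run D
t=15: ready={A,D,E,F,G,H} → run D
t=16: ready={A,D,E,F,G,H} → run D
t=17: ready={A,D,E,F,G,H} → run D
t=18: ready={A,E,F,G,H} → run H
t=19: ready={A,E,F,G,H} → run H
t=20: ready={A,E,F,G,H} → run H
t=21: ready={A,E,F,G,H} → run H
t=22: ready={A,E,F,G,H} → run H
t=23: ready={A,E,F,G} → run F
t=24: ready={A,E,F,G} → run F
t=25: ready={A,E,F,G} → run F
t=26: ready={A,E,F,G} → run F
t=27: ready={A,E,F,G} → run F
t=28: ready={A,E,G} → run G
t=29: ready={A,E,G} → run G
t=30: ready={A,E,G} → run G
t=31: ready={A,E,G} → run G
t=32: ready={A,E,G} → run G
t=33: ready={A,E,G} → run G
t=34: ready={A,E} → run A
t=35: ready={A,E} → run A
t=36: ready={A,E} → run A
t=37: ready={E} → run E
t=38: ready={E} → run E
t=39: ready={E} → run E
t=40: (idle)
t=41: (idle)
t=42: (idle)
t=43: (idle)
t=44: (idle)
t=45: (idle)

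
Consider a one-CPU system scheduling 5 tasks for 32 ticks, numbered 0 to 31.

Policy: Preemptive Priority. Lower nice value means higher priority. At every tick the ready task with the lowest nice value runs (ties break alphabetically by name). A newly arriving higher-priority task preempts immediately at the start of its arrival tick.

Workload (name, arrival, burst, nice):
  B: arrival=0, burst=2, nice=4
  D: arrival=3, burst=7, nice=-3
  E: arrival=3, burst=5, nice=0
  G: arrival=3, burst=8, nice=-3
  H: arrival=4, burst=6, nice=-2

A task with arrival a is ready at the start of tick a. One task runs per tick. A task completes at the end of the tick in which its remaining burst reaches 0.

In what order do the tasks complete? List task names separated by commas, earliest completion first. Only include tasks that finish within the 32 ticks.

t=0: ready={B} → run B
t=1: ready={B} → run B
t=2: (idle)
t=3: ready={D,E,G} → run D
t=4: ready={D,E,G,H} → run D
t=5: ready={D,E,G,H} → run D
t=6: ready={D,E,G,H} → run D
t=7: ready={D,E,G,H} → run D
t=8: ready={D,E,G,H} → run D
t=9: ready={D,E,G,H} → run D
t=10: ready={E,G,H} → run G
t=11: ready={E,G,H} → run G
t=12: ready={E,G,H} → run G
t=13: ready={E,G,H} → run G
t=14: ready={E,G,H} → run G
t=15: ready={E,G,H} → run G
t=16: ready={E,G,H} → run G
t=17: ready={E,G,H} → run G
t=18: ready={E,H} → run H
t=19: ready={E,H} → run H
t=20: ready={E,H} → run H
t=21: ready={E,H} → run H
t=22: ready={E,H} → run H
t=23: ready={E,H} → run H
t=24: ready={E} → run E
t=25: ready={E} → run E
t=26: ready={E} → run E
t=27: ready={E} → run E
t=28: ready={E} → run E
t=29: (idle)
t=30: (idle)
t=31: (idle)

completion order = B, D, G, H, E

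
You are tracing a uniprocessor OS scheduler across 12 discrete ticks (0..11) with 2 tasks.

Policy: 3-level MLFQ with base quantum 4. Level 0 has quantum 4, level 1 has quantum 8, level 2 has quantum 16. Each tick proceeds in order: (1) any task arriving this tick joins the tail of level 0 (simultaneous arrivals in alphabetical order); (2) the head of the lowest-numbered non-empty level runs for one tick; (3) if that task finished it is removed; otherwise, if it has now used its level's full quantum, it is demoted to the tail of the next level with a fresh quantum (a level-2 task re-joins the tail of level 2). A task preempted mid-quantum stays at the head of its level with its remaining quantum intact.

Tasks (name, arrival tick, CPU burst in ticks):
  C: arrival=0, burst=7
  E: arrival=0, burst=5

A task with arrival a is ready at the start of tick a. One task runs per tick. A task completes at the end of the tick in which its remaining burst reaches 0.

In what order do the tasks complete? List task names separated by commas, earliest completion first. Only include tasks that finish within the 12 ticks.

completion order = C, E

t=0: L0/L1/L2 = CE/-/- → run C
t=1: L0/L1/L2 = CE/-/- → run C
t=2: L0/L1/L2 = CE/-/- → run C
t=3: L0/L1/L2 = CE/-/- → run C
t=4: L0/L1/L2 = E/C/- → run E
t=5: L0/L1/L2 = E/C/- → run E
t=6: L0/L1/L2 = E/C/- → run E
t=7: L0/L1/L2 = E/C/- → run E
t=8: L0/L1/L2 = -/CE/- → run C
t=9: L0/L1/L2 = -/CE/- → run C
t=10: L0/L1/L2 = -/CE/- → run C
t=11: L0/L1/L2 = -/E/- → run E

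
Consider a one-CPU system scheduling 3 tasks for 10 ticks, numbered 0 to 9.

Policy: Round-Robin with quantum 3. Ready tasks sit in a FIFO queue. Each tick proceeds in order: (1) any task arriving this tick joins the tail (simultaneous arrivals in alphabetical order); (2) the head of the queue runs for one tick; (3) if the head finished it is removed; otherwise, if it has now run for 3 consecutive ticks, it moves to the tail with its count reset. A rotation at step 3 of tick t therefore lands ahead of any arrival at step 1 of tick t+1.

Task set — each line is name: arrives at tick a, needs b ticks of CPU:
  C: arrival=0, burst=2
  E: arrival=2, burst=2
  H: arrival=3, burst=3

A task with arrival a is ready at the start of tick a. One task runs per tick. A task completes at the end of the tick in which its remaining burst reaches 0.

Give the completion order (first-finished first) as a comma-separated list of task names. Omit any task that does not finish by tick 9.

t=0: queue=[C] q_used=0 → run C
t=1: queue=[C] q_used=1 → run C
t=2: queue=[E] q_used=0 → run E
t=3: queue=[E,H] q_used=1 → run E
t=4: queue=[H] q_used=0 → run H
t=5: queue=[H] q_used=1 → run H
t=6: queue=[H] q_used=2 → run H
t=7: (idle)
t=8: (idle)
t=9: (idle)

completion order = C, E, H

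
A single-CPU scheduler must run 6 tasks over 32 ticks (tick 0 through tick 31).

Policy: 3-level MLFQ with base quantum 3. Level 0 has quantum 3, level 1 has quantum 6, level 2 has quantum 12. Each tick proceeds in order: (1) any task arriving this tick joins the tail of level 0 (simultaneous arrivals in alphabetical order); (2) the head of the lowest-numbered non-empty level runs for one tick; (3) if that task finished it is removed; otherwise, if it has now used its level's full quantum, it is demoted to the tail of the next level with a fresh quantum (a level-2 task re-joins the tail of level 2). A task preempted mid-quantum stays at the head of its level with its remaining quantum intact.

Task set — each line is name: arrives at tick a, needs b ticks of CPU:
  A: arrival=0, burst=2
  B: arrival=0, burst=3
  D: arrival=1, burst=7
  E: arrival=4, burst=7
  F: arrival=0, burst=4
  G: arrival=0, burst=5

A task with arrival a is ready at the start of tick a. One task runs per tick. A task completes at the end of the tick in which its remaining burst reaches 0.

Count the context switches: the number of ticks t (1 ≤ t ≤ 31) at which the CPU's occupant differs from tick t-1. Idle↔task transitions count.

t=0: L0/L1/L2 = ABFG/-/- → run A
t=1: L0/L1/L2 = ABFGD/-/- → run A
t=2: L0/L1/L2 = BFGD/-/- → run B
t=3: L0/L1/L2 = BFGD/-/- → run B
t=4: L0/L1/L2 = BFGDE/-/- → run B
t=5: L0/L1/L2 = FGDE/-/- → run F
t=6: L0/L1/L2 = FGDE/-/- → run F
t=7: L0/L1/L2 = FGDE/-/- → run F
t=8: L0/L1/L2 = GDE/F/- → run G
t=9: L0/L1/L2 = GDE/F/- → run G
t=10: L0/L1/L2 = GDE/F/- → run G
t=11: L0/L1/L2 = DE/FG/- → run D
t=12: L0/L1/L2 = DE/FG/- → run D
t=13: L0/L1/L2 = DE/FG/- → run D
t=14: L0/L1/L2 = E/FGD/- → run E
t=15: L0/L1/L2 = E/FGD/- → run E
t=16: L0/L1/L2 = E/FGD/- → run E
t=17: L0/L1/L2 = -/FGDE/- → run F
t=18: L0/L1/L2 = -/GDE/- → run G
t=19: L0/L1/L2 = -/GDE/- → run G
t=20: L0/L1/L2 = -/DE/- → run D
t=21: L0/L1/L2 = -/DE/- → run D
t=22: L0/L1/L2 = -/DE/- → run D
t=23: L0/L1/L2 = -/DE/- → run D
t=24: L0/L1/L2 = -/E/- → run E
t=25: L0/L1/L2 = -/E/- → run E
t=26: L0/L1/L2 = -/E/- → run E
t=27: L0/L1/L2 = -/E/- → run E
t=28: (idle)
t=29: (idle)
t=30: (idle)
t=31: (idle)

context switches = 10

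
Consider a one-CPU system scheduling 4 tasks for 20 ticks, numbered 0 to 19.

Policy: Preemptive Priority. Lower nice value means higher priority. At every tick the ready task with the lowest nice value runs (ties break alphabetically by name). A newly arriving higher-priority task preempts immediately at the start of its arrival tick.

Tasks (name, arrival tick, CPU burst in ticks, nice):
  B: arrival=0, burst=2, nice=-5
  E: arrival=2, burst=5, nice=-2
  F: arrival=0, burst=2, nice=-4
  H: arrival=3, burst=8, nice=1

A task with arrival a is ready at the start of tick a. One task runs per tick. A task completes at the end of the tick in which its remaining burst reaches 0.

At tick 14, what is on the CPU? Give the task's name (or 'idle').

running at tick 14 = H

t=0: ready={B,F} → run B
t=1: ready={B,F} → run B
t=2: ready={E,F} → run F
t=3: ready={E,F,H} → run F
t=4: ready={E,H} → run E
t=5: ready={E,H} → run E
t=6: ready={E,H} → run E
t=7: ready={E,H} → run E
t=8: ready={E,H} → run E
t=9: ready={H} → run H
t=10: ready={H} → run H
t=11: ready={H} → run H
t=12: ready={H} → run H
t=13: ready={H} → run H
t=14: ready={H} → run H
t=15: ready={H} → run H
t=16: ready={H} → run H
t=17: (idle)
t=18: (idle)
t=19: (idle)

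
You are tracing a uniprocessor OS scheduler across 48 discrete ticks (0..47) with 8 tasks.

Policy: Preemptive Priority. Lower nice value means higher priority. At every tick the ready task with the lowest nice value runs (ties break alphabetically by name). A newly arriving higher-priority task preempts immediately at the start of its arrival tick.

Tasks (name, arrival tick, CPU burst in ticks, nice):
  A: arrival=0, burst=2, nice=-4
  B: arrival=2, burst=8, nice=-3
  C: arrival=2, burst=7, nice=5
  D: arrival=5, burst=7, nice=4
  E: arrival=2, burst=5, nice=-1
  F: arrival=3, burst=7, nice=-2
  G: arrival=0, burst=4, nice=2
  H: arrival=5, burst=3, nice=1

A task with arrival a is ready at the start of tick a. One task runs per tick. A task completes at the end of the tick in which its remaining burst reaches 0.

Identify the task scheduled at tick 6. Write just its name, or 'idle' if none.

running at tick 6 = B

t=0: ready={A,G} → run A
t=1: ready={A,G} → run A
t=2: ready={B,C,E,G} → run B
t=3: ready={B,C,E,F,G} → run B
t=4: ready={B,C,E,F,G} → run B
t=5: ready={B,C,D,E,F,G,H} → run B
t=6: ready={B,C,D,E,F,G,H} → run B
t=7: ready={B,C,D,E,F,G,H} → run B
t=8: ready={B,C,D,E,F,G,H} → run B
t=9: ready={B,C,D,E,F,G,H} → run B
t=10: ready={C,D,E,F,G,H} → run F
t=11: ready={C,D,E,F,G,H} → run F
t=12: ready={C,D,E,F,G,H} → run F
t=13: ready={C,D,E,F,G,H} → run F
t=14: ready={C,D,E,F,G,H} → run F
t=15: ready={C,D,E,F,G,H} → run F
t=16: ready={C,D,E,F,G,H} → run F
t=17: ready={C,D,E,G,H} → run E
t=18: ready={C,D,E,G,H} → run E
t=19: ready={C,D,E,G,H} → run E
t=20: ready={C,D,E,G,H} → run E
t=21: ready={C,D,E,G,H} → run E
t=22: ready={C,D,G,H} → run H
t=23: ready={C,D,G,H} → run H
t=24: ready={C,D,G,H} → run H
t=25: ready={C,D,G} → run G
t=26: ready={C,D,G} → run G
t=27: ready={C,D,G} → run G
t=28: ready={C,D,G} → run G
t=29: ready={C,D} → run D
t=30: ready={C,D} → run D
t=31: ready={C,D} → run D
t=32: ready={C,D} → run D
t=33: ready={C,D} → run D
t=34: ready={C,D} → run D
t=35: ready={C,D} → run D
t=36: ready={C} → run C
t=37: ready={C} → run C
t=38: ready={C} → run C
t=39: ready={C} → run C
t=40: ready={C} → run C
t=41: ready={C} → run C
t=42: ready={C} → run C
t=43: (idle)
t=44: (idle)
t=45: (idle)
t=46: (idle)
t=47: (idle)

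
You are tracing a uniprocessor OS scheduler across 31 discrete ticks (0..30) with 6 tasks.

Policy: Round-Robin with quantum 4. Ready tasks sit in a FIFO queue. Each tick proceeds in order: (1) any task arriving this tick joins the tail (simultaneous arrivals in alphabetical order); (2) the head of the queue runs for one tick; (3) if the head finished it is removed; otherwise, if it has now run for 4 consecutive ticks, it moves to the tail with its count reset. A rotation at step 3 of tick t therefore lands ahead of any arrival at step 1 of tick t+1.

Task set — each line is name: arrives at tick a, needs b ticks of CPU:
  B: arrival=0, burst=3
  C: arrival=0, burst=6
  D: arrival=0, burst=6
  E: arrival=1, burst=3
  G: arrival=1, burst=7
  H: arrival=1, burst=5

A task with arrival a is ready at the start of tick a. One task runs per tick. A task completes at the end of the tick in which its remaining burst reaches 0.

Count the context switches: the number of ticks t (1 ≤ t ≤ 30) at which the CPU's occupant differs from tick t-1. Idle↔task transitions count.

context switches = 10

t=0: queue=[B,C,D] q_used=0 → run B
t=1: queue=[B,C,D,E,G,H] q_used=1 → run B
t=2: queue=[B,C,D,E,G,H] q_used=2 → run B
t=3: queue=[C,D,E,G,H] q_used=0 → run C
t=4: queue=[C,D,E,G,H] q_used=1 → run C
t=5: queue=[C,D,E,G,H] q_used=2 → run C
t=6: queue=[C,D,E,G,H] q_used=3 → run C
t=7: queue=[D,E,G,H,C] q_used=0 → run D
t=8: queue=[D,E,G,H,C] q_used=1 → run D
t=9: queue=[D,E,G,H,C] q_used=2 → run D
t=10: queue=[D,E,G,H,C] q_used=3 → run D
t=11: queue=[E,G,H,C,D] q_used=0 → run E
t=12: queue=[E,G,H,C,D] q_used=1 → run E
t=13: queue=[E,G,H,C,D] q_used=2 → run E
t=14: queue=[G,H,C,D] q_used=0 → run G
t=15: queue=[G,H,C,D] q_used=1 → run G
t=16: queue=[G,H,C,D] q_used=2 → run G
t=17: queue=[G,H,C,D] q_used=3 → run G
t=18: queue=[H,C,D,G] q_used=0 → run H
t=19: queue=[H,C,D,G] q_used=1 → run H
t=20: queue=[H,C,D,G] q_used=2 → run H
t=21: queue=[H,C,D,G] q_used=3 → run H
t=22: queue=[C,D,G,H] q_used=0 → run C
t=23: queue=[C,D,G,H] q_used=1 → run C
t=24: queue=[D,G,H] q_used=0 → run D
t=25: queue=[D,G,H] q_used=1 → run D
t=26: queue=[G,H] q_used=0 → run G
t=27: queue=[G,H] q_used=1 → run G
t=28: queue=[G,H] q_used=2 → run G
t=29: queue=[H] q_used=0 → run H
t=30: (idle)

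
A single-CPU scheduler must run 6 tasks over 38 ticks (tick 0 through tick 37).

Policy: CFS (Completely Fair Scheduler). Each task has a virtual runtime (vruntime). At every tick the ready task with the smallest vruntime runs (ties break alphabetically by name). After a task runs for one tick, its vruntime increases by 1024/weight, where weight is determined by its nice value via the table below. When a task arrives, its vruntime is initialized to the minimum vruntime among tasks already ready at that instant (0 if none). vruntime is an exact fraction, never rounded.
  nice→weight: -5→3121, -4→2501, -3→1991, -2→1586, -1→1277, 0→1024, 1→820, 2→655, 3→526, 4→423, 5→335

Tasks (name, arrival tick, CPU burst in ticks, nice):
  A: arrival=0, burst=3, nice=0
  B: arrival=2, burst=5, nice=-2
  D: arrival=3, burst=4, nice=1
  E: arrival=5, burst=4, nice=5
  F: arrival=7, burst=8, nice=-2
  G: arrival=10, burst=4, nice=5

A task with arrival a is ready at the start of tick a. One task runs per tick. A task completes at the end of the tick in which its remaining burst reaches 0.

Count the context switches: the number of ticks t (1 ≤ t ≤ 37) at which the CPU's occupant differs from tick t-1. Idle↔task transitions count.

t=0: vr[A=0] → run A
t=1: vr[A=1] → run A
t=2: vr[A=2 B=2] → run A
t=3: vr[B=2 D=2] → run B
t=4: vr[B=2098/793 D=2] → run D
t=5: vr[B=2098/793 D=666/205 E=2098/793] → run B
t=6: vr[B=2610/793 D=666/205 E=2098/793] → run E
t=7: vr[B=2610/793 D=666/205 E=1514862/265655 F=666/205] → run D
t=8: vr[B=2610/793 D=922/205 E=1514862/265655 F=666/205] → run F
t=9: vr[B=2610/793 D=922/205 E=1514862/265655 F=633098/162565] → run B
t=10: vr[B=3122/793 D=922/205 E=1514862/265655 F=633098/162565 G=633098/162565] → run F
t=11: vr[B=3122/793 D=922/205 E=1514862/265655 F=738058/162565 G=633098/162565] → run G
t=12: vr[B=3122/793 D=922/205 E=1514862/265655 F=738058/162565 G=75710878/10891855] → run B
t=13: vr[B=3634/793 D=922/205 E=1514862/265655 F=738058/162565 G=75710878/10891855] → run D
t=14: vr[B=3634/793 D=1178/205 E=1514862/265655 F=738058/162565 G=75710878/10891855] → run F
t=15: vr[B=3634/793 D=1178/205 E=1514862/265655 F=843018/162565 G=75710878/10891855] → run B
t=16: vr[D=1178/205 E=1514862/265655 F=843018/162565 G=75710878/10891855] → run F
t=17: vr[D=1178/205 E=1514862/265655 F=947978/162565 G=75710878/10891855] → run E
t=18: vr[D=1178/205 E=2326894/265655 F=947978/162565 G=75710878/10891855] → run D
t=19: vr[E=2326894/265655 F=947978/162565 G=75710878/10891855] → run F
t=20: vr[E=2326894/265655 F=1052938/162565 G=75710878/10891855] → run F
t=21: vr[E=2326894/265655 F=1157898/162565 G=75710878/10891855] → run G
t=22: vr[E=2326894/265655 F=1157898/162565 G=21800838/2178371] → run F
t=23: vr[E=2326894/265655 F=1262858/162565 G=21800838/2178371] → run F
t=24: vr[E=2326894/265655 G=21800838/2178371] → run E
t=25: vr[E=3138926/265655 G=21800838/2178371] → run G
t=26: vr[E=3138926/265655 G=142297502/10891855] → run E
t=27: vr[G=142297502/10891855] → run G
t=28: (idle)
t=29: (idle)
t=30: (idle)
t=31: (idle)
t=32: (idle)
t=33: (idle)
t=34: (idle)
t=35: (idle)
t=36: (idle)
t=37: (idle)

context switches = 24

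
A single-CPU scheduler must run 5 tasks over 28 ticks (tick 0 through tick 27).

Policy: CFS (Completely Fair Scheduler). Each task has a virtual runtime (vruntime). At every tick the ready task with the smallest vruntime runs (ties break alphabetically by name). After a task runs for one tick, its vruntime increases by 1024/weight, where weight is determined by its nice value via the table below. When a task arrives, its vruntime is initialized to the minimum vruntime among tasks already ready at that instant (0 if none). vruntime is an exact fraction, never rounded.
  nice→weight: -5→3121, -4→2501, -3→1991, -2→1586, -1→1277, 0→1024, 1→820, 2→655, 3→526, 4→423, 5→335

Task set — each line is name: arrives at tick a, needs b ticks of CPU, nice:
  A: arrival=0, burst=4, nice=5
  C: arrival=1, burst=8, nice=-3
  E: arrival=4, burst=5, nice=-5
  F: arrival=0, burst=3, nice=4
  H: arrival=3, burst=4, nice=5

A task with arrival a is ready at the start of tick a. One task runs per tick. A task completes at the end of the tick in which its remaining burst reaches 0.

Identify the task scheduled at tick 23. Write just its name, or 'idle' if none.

t=0: vr[A=0 F=0] → run A
t=1: vr[A=1024/335 C=0 F=0] → run C
t=2: vr[A=1024/335 C=1024/1991 F=0] → run F
t=3: vr[A=1024/335 C=1024/1991 F=1024/423 H=1024/1991] → run C
t=4: vr[A=1024/335 C=2048/1991 E=1024/1991 F=1024/423 H=1024/1991] → run E
t=5: vr[A=1024/335 C=2048/1991 E=5234688/6213911 F=1024/423 H=1024/1991] → run H
t=6: vr[A=1024/335 C=2048/1991 E=5234688/6213911 F=1024/423 H=2381824/666985] → run E
t=7: vr[A=1024/335 C=2048/1991 E=7273472/6213911 F=1024/423 H=2381824/666985] → run C
t=8: vr[A=1024/335 C=3072/1991 E=7273472/6213911 F=1024/423 H=2381824/666985] → run E
t=9: vr[A=1024/335 C=3072/1991 E=9312256/6213911 F=1024/423 H=2381824/666985] → run E
t=10: vr[A=1024/335 C=3072/1991 E=11351040/6213911 F=1024/423 H=2381824/666985] → run C
t=11: vr[A=1024/335 C=4096/1991 E=11351040/6213911 F=1024/423 H=2381824/666985] → run E
t=12: vr[A=1024/335 C=4096/1991 F=1024/423 H=2381824/666985] → run C
t=13: vr[A=1024/335 C=5120/1991 F=1024/423 H=2381824/666985] → run F
t=14: vr[A=1024/335 C=5120/1991 F=2048/423 H=2381824/666985] → run C
t=15: vr[A=1024/335 C=6144/1991 F=2048/423 H=2381824/666985] → run A
t=16: vr[A=2048/335 C=6144/1991 F=2048/423 H=2381824/666985] → run C
t=17: vr[A=2048/335 C=7168/1991 F=2048/423 H=2381824/666985] → run H
t=18: vr[A=2048/335 C=7168/1991 F=2048/423 H=4420608/666985] → run C
t=19: vr[A=2048/335 F=2048/423 H=4420608/666985] → run F
t=20: vr[A=2048/335 H=4420608/666985] → run A
t=21: vr[A=3072/335 H=4420608/666985] → run H
t=22: vr[A=3072/335 H=6459392/666985] → run A
t=23: vr[H=6459392/666985] → run H
t=24: (idle)
t=25: (idle)
t=26: (idle)
t=27: (idle)

running at tick 23 = H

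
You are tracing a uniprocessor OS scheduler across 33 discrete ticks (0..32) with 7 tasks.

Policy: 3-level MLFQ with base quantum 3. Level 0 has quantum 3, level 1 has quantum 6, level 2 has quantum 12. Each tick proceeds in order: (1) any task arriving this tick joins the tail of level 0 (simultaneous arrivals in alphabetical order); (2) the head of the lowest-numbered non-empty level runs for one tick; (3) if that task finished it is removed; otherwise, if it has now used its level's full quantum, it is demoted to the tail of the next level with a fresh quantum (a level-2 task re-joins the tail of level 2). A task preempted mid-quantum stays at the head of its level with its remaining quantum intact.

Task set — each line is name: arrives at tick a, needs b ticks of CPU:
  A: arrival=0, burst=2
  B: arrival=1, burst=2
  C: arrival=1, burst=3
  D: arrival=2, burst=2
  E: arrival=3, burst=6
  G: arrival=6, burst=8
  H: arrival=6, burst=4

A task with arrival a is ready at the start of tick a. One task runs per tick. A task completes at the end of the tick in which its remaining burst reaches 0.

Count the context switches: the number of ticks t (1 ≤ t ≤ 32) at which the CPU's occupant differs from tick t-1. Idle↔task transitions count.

t=0: L0/L1/L2 = A/-/- → run A
t=1: L0/L1/L2 = ABC/-/- → run A
t=2: L0/L1/L2 = BCD/-/- → run B
t=3: L0/L1/L2 = BCDE/-/- → run B
t=4: L0/L1/L2 = CDE/-/- → run C
t=5: L0/L1/L2 = CDE/-/- → run C
t=6: L0/L1/L2 = CDEGH/-/- → run C
t=7: L0/L1/L2 = DEGH/-/- → run D
t=8: L0/L1/L2 = DEGH/-/- → run D
t=9: L0/L1/L2 = EGH/-/- → run E
t=10: L0/L1/L2 = EGH/-/- → run E
t=11: L0/L1/L2 = EGH/-/- → run E
t=12: L0/L1/L2 = GH/E/- → run G
t=13: L0/L1/L2 = GH/E/- → run G
t=14: L0/L1/L2 = GH/E/- → run G
t=15: L0/L1/L2 = H/EG/- → run H
t=16: L0/L1/L2 = H/EG/- → run H
t=17: L0/L1/L2 = H/EG/- → run H
t=18: L0/L1/L2 = -/EGH/- → run E
t=19: L0/L1/L2 = -/EGH/- → run E
t=20: L0/L1/L2 = -/EGH/- → run E
t=21: L0/L1/L2 = -/GH/- → run G
t=22: L0/L1/L2 = -/GH/- → run G
t=23: L0/L1/L2 = -/GH/- → run G
t=24: L0/L1/L2 = -/GH/- → run G
t=25: L0/L1/L2 = -/GH/- → run G
t=26: L0/L1/L2 = -/H/- → run H
t=27: (idle)
t=28: (idle)
t=29: (idle)
t=30: (idle)
t=31: (idle)
t=32: (idle)

context switches = 10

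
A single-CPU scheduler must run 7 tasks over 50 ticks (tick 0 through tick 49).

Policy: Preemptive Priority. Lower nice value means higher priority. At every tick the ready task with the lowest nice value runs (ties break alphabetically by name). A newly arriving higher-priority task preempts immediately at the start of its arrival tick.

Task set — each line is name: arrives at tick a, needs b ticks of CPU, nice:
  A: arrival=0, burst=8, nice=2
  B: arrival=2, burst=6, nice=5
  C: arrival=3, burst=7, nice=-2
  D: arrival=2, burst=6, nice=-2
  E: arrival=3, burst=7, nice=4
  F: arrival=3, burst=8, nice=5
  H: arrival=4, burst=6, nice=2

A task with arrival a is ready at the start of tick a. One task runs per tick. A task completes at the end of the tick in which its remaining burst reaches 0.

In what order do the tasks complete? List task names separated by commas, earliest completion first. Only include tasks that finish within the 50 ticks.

t=0: ready={A} → run A
t=1: ready={A} → run A
t=2: ready={A,B,D} → run D
t=3: ready={A,B,C,D,E,F} → run C
t=4: ready={A,B,C,D,E,F,H} → run C
t=5: ready={A,B,C,D,E,F,H} → run C
t=6: ready={A,B,C,D,E,F,H} → run C
t=7: ready={A,B,C,D,E,F,H} → run C
t=8: ready={A,B,C,D,E,F,H} → run C
t=9: ready={A,B,C,D,E,F,H} → run C
t=10: ready={A,B,D,E,F,H} → run D
t=11: ready={A,B,D,E,F,H} → run D
t=12: ready={A,B,D,E,F,H} → run D
t=13: ready={A,B,D,E,F,H} → run D
t=14: ready={A,B,D,E,F,H} → run D
t=15: ready={A,B,E,F,H} → run A
t=16: ready={A,B,E,F,H} → run A
t=17: ready={A,B,E,F,H} → run A
t=18: ready={A,B,E,F,H} → run A
t=19: ready={A,B,E,F,H} → run A
t=20: ready={A,B,E,F,H} → run A
t=21: ready={B,E,F,H} → run H
t=22: ready={B,E,F,H} → run H
t=23: ready={B,E,F,H} → run H
t=24: ready={B,E,F,H} → run H
t=25: ready={B,E,F,H} → run H
t=26: ready={B,E,F,H} → run H
t=27: ready={B,E,F} → run E
t=28: ready={B,E,F} → run E
t=29: ready={B,E,F} → run E
t=30: ready={B,E,F} → run E
t=31: ready={B,E,F} → run E
t=32: ready={B,E,F} → run E
t=33: ready={B,E,F} → run E
t=34: ready={B,F} → run B
t=35: ready={B,F} → run B
t=36: ready={B,F} → run B
t=37: ready={B,F} → run B
t=38: ready={B,F} → run B
t=39: ready={B,F} → run B
t=40: ready={F} → run F
t=41: ready={F} → run F
t=42: ready={F} → run F
t=43: ready={F} → run F
t=44: ready={F} → run F
t=45: ready={F} → run F
t=46: ready={F} → run F
t=47: ready={F} → run F
t=48: (idle)
t=49: (idle)

completion order = C, D, A, H, E, B, F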